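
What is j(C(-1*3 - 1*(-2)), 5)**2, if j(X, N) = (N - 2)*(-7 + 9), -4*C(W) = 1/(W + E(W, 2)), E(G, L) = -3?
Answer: 36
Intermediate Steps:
C(W) = -1/(4*(-3 + W)) (C(W) = -1/(4*(W - 3)) = -1/(4*(-3 + W)))
j(X, N) = -4 + 2*N (j(X, N) = (-2 + N)*2 = -4 + 2*N)
j(C(-1*3 - 1*(-2)), 5)**2 = (-4 + 2*5)**2 = (-4 + 10)**2 = 6**2 = 36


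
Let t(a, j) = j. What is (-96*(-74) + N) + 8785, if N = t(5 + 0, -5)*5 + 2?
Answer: 15866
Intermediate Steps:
N = -23 (N = -5*5 + 2 = -25 + 2 = -23)
(-96*(-74) + N) + 8785 = (-96*(-74) - 23) + 8785 = (7104 - 23) + 8785 = 7081 + 8785 = 15866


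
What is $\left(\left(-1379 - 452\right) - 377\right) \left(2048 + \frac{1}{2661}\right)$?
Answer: $- \frac{4011000544}{887} \approx -4.522 \cdot 10^{6}$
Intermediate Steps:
$\left(\left(-1379 - 452\right) - 377\right) \left(2048 + \frac{1}{2661}\right) = \left(-1831 - 377\right) \frac{5449729}{2661} = \left(-2208\right) \frac{5449729}{2661} = - \frac{4011000544}{887}$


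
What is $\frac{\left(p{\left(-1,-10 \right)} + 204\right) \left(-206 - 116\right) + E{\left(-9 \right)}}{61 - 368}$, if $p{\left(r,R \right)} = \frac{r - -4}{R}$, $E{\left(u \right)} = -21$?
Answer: $\frac{328062}{1535} \approx 213.72$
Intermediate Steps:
$p{\left(r,R \right)} = \frac{4 + r}{R}$ ($p{\left(r,R \right)} = \frac{r + 4}{R} = \frac{4 + r}{R}$)
$\frac{\left(p{\left(-1,-10 \right)} + 204\right) \left(-206 - 116\right) + E{\left(-9 \right)}}{61 - 368} = \frac{\left(\frac{4 - 1}{-10} + 204\right) \left(-206 - 116\right) - 21}{61 - 368} = \frac{\left(\left(- \frac{1}{10}\right) 3 + 204\right) \left(-322\right) - 21}{-307} = \left(\left(- \frac{3}{10} + 204\right) \left(-322\right) - 21\right) \left(- \frac{1}{307}\right) = \left(\frac{2037}{10} \left(-322\right) - 21\right) \left(- \frac{1}{307}\right) = \left(- \frac{327957}{5} - 21\right) \left(- \frac{1}{307}\right) = \left(- \frac{328062}{5}\right) \left(- \frac{1}{307}\right) = \frac{328062}{1535}$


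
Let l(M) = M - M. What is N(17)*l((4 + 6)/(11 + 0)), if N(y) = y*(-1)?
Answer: 0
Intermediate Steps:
l(M) = 0
N(y) = -y
N(17)*l((4 + 6)/(11 + 0)) = -1*17*0 = -17*0 = 0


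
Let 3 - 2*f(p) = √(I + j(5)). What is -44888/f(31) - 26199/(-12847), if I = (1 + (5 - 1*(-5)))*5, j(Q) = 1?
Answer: 3461288169/603809 + 179552*√14/47 ≈ 20027.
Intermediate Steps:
I = 55 (I = (1 + (5 + 5))*5 = (1 + 10)*5 = 11*5 = 55)
f(p) = 3/2 - √14 (f(p) = 3/2 - √(55 + 1)/2 = 3/2 - √14)
-44888/f(31) - 26199/(-12847) = -44888/(3/2 - √14) - 26199/(-12847) = -44888/(3/2 - √14) - 26199*(-1/12847) = -44888/(3/2 - √14) + 26199/12847 = 26199/12847 - 44888/(3/2 - √14)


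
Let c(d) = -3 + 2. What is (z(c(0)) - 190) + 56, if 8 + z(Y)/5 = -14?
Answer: -244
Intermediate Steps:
c(d) = -1
z(Y) = -110 (z(Y) = -40 + 5*(-14) = -40 - 70 = -110)
(z(c(0)) - 190) + 56 = (-110 - 190) + 56 = -300 + 56 = -244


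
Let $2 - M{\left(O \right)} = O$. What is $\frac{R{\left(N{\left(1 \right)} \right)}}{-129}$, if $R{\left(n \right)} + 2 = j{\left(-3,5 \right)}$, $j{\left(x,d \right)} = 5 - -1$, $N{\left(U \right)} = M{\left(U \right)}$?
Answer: $- \frac{4}{129} \approx -0.031008$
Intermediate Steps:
$M{\left(O \right)} = 2 - O$
$N{\left(U \right)} = 2 - U$
$j{\left(x,d \right)} = 6$ ($j{\left(x,d \right)} = 5 + 1 = 6$)
$R{\left(n \right)} = 4$ ($R{\left(n \right)} = -2 + 6 = 4$)
$\frac{R{\left(N{\left(1 \right)} \right)}}{-129} = \frac{4}{-129} = 4 \left(- \frac{1}{129}\right) = - \frac{4}{129}$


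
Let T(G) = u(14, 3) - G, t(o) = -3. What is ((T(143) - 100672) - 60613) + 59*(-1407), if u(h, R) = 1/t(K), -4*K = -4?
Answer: -733324/3 ≈ -2.4444e+5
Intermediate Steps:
K = 1 (K = -¼*(-4) = 1)
u(h, R) = -⅓ (u(h, R) = 1/(-3) = -⅓)
T(G) = -⅓ - G
((T(143) - 100672) - 60613) + 59*(-1407) = (((-⅓ - 1*143) - 100672) - 60613) + 59*(-1407) = (((-⅓ - 143) - 100672) - 60613) - 83013 = ((-430/3 - 100672) - 60613) - 83013 = (-302446/3 - 60613) - 83013 = -484285/3 - 83013 = -733324/3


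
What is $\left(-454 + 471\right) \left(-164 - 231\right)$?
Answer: $-6715$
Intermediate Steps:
$\left(-454 + 471\right) \left(-164 - 231\right) = 17 \left(-395\right) = -6715$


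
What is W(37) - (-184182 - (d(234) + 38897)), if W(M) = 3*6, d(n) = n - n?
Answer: 223097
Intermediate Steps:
d(n) = 0
W(M) = 18
W(37) - (-184182 - (d(234) + 38897)) = 18 - (-184182 - (0 + 38897)) = 18 - (-184182 - 1*38897) = 18 - (-184182 - 38897) = 18 - 1*(-223079) = 18 + 223079 = 223097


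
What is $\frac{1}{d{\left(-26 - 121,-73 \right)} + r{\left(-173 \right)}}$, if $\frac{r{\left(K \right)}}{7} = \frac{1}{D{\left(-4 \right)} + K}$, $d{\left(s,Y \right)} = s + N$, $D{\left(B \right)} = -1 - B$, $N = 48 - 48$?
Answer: $- \frac{170}{24997} \approx -0.0068008$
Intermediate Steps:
$N = 0$
$d{\left(s,Y \right)} = s$ ($d{\left(s,Y \right)} = s + 0 = s$)
$r{\left(K \right)} = \frac{7}{3 + K}$ ($r{\left(K \right)} = \frac{7}{\left(-1 - -4\right) + K} = \frac{7}{\left(-1 + 4\right) + K} = \frac{7}{3 + K}$)
$\frac{1}{d{\left(-26 - 121,-73 \right)} + r{\left(-173 \right)}} = \frac{1}{\left(-26 - 121\right) + \frac{7}{3 - 173}} = \frac{1}{-147 + \frac{7}{-170}} = \frac{1}{-147 + 7 \left(- \frac{1}{170}\right)} = \frac{1}{-147 - \frac{7}{170}} = \frac{1}{- \frac{24997}{170}} = - \frac{170}{24997}$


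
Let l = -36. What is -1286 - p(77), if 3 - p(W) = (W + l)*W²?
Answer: 241800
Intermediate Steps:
p(W) = 3 - W²*(-36 + W) (p(W) = 3 - (W - 36)*W² = 3 - (-36 + W)*W² = 3 - W²*(-36 + W))
-1286 - p(77) = -1286 - (3 - 1*77³ + 36*77²) = -1286 - (3 - 1*456533 + 36*5929) = -1286 - (3 - 456533 + 213444) = -1286 - 1*(-243086) = -1286 + 243086 = 241800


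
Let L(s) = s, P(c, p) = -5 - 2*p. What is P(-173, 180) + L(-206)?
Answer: -571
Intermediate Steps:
P(-173, 180) + L(-206) = (-5 - 2*180) - 206 = (-5 - 360) - 206 = -365 - 206 = -571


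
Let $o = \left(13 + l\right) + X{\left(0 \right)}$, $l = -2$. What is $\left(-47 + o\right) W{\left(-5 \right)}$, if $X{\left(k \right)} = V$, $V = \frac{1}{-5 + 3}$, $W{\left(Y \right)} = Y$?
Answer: $\frac{365}{2} \approx 182.5$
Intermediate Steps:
$V = - \frac{1}{2}$ ($V = \frac{1}{-2} = - \frac{1}{2} \approx -0.5$)
$X{\left(k \right)} = - \frac{1}{2}$
$o = \frac{21}{2}$ ($o = \left(13 - 2\right) - \frac{1}{2} = 11 - \frac{1}{2} = \frac{21}{2} \approx 10.5$)
$\left(-47 + o\right) W{\left(-5 \right)} = \left(-47 + \frac{21}{2}\right) \left(-5\right) = \left(- \frac{73}{2}\right) \left(-5\right) = \frac{365}{2}$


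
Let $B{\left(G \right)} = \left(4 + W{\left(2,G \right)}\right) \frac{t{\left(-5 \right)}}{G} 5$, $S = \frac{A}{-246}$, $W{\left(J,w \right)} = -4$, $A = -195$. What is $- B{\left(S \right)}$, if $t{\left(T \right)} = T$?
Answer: $0$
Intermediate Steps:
$S = \frac{65}{82}$ ($S = - \frac{195}{-246} = \left(-195\right) \left(- \frac{1}{246}\right) = \frac{65}{82} \approx 0.79268$)
$B{\left(G \right)} = 0$ ($B{\left(G \right)} = \left(4 - 4\right) \left(- \frac{5}{G}\right) 5 = 0 \left(- \frac{5}{G}\right) 5 = 0 \cdot 5 = 0$)
$- B{\left(S \right)} = \left(-1\right) 0 = 0$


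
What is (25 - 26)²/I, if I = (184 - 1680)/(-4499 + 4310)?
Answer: 189/1496 ≈ 0.12634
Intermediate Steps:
I = 1496/189 (I = -1496/(-189) = -1496*(-1/189) = 1496/189 ≈ 7.9153)
(25 - 26)²/I = (25 - 26)²/(1496/189) = (-1)²*(189/1496) = 1*(189/1496) = 189/1496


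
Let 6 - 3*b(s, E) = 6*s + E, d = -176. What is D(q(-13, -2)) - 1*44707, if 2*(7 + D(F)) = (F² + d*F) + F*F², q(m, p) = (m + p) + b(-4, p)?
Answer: -1197827/27 ≈ -44364.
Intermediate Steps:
b(s, E) = 2 - 2*s - E/3 (b(s, E) = 2 - (6*s + E)/3 = 2 - (E + 6*s)/3 = 2 + (-2*s - E/3) = 2 - 2*s - E/3)
q(m, p) = 10 + m + 2*p/3 (q(m, p) = (m + p) + (2 - 2*(-4) - p/3) = (m + p) + (2 + 8 - p/3) = (m + p) + (10 - p/3) = 10 + m + 2*p/3)
D(F) = -7 + F²/2 + F³/2 - 88*F (D(F) = -7 + ((F² - 176*F) + F*F²)/2 = -7 + ((F² - 176*F) + F³)/2 = -7 + (F² + F³ - 176*F)/2 = -7 + (F²/2 + F³/2 - 88*F) = -7 + F²/2 + F³/2 - 88*F)
D(q(-13, -2)) - 1*44707 = (-7 + (10 - 13 + (⅔)*(-2))²/2 + (10 - 13 + (⅔)*(-2))³/2 - 88*(10 - 13 + (⅔)*(-2))) - 1*44707 = (-7 + (10 - 13 - 4/3)²/2 + (10 - 13 - 4/3)³/2 - 88*(10 - 13 - 4/3)) - 44707 = (-7 + (-13/3)²/2 + (-13/3)³/2 - 88*(-13/3)) - 44707 = (-7 + (½)*(169/9) + (½)*(-2197/27) + 1144/3) - 44707 = (-7 + 169/18 - 2197/54 + 1144/3) - 44707 = 9262/27 - 44707 = -1197827/27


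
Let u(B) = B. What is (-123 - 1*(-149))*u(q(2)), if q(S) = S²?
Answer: 104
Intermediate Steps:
(-123 - 1*(-149))*u(q(2)) = (-123 - 1*(-149))*2² = (-123 + 149)*4 = 26*4 = 104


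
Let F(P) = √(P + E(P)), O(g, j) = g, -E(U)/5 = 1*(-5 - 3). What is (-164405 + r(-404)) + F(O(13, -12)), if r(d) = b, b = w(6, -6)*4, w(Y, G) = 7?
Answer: -164377 + √53 ≈ -1.6437e+5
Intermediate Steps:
E(U) = 40 (E(U) = -5*(-5 - 3) = -5*(-8) = 40)
b = 28 (b = 7*4 = 28)
r(d) = 28
F(P) = √(40 + P) (F(P) = √(P + 40) = √(40 + P))
(-164405 + r(-404)) + F(O(13, -12)) = (-164405 + 28) + √(40 + 13) = -164377 + √53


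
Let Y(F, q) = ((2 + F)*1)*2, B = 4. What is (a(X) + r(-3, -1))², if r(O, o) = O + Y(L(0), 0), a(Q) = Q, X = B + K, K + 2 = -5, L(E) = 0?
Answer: 4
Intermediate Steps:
K = -7 (K = -2 - 5 = -7)
X = -3 (X = 4 - 7 = -3)
Y(F, q) = 4 + 2*F (Y(F, q) = (2 + F)*2 = 4 + 2*F)
r(O, o) = 4 + O (r(O, o) = O + (4 + 2*0) = O + (4 + 0) = O + 4 = 4 + O)
(a(X) + r(-3, -1))² = (-3 + (4 - 3))² = (-3 + 1)² = (-2)² = 4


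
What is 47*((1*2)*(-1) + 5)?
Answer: 141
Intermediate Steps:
47*((1*2)*(-1) + 5) = 47*(2*(-1) + 5) = 47*(-2 + 5) = 47*3 = 141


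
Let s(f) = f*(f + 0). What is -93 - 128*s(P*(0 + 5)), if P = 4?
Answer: -51293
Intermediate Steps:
s(f) = f² (s(f) = f*f = f²)
-93 - 128*s(P*(0 + 5)) = -93 - 128*16*(0 + 5)² = -93 - 128*(4*5)² = -93 - 128*20² = -93 - 128*400 = -93 - 51200 = -51293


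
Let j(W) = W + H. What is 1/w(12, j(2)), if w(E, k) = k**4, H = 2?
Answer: 1/256 ≈ 0.0039063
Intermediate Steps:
j(W) = 2 + W (j(W) = W + 2 = 2 + W)
1/w(12, j(2)) = 1/((2 + 2)**4) = 1/(4**4) = 1/256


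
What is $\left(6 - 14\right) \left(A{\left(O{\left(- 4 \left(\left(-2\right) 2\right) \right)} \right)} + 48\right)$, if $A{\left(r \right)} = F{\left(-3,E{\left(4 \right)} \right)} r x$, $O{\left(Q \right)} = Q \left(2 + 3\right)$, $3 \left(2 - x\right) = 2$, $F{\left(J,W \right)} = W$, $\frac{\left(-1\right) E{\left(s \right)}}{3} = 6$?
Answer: $14976$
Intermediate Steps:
$E{\left(s \right)} = -18$ ($E{\left(s \right)} = \left(-3\right) 6 = -18$)
$x = \frac{4}{3}$ ($x = 2 - \frac{2}{3} = \frac{4}{3} \approx 1.3333$)
$O{\left(Q \right)} = 5 Q$ ($O{\left(Q \right)} = Q 5 = 5 Q$)
$A{\left(r \right)} = - 24 r$ ($A{\left(r \right)} = - 18 r \frac{4}{3} = - 24 r$)
$\left(6 - 14\right) \left(A{\left(O{\left(- 4 \left(\left(-2\right) 2\right) \right)} \right)} + 48\right) = \left(6 - 14\right) \left(- 24 \cdot 5 \left(- 4 \left(\left(-2\right) 2\right)\right) + 48\right) = - 8 \left(- 24 \cdot 5 \left(\left(-4\right) \left(-4\right)\right) + 48\right) = - 8 \left(- 24 \cdot 5 \cdot 16 + 48\right) = - 8 \left(\left(-24\right) 80 + 48\right) = - 8 \left(-1920 + 48\right) = \left(-8\right) \left(-1872\right) = 14976$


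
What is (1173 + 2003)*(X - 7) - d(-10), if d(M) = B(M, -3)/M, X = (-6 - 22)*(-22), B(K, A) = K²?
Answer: 1934194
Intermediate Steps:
X = 616 (X = -28*(-22) = 616)
d(M) = M (d(M) = M²/M = M)
(1173 + 2003)*(X - 7) - d(-10) = (1173 + 2003)*(616 - 7) - 1*(-10) = 3176*609 + 10 = 1934184 + 10 = 1934194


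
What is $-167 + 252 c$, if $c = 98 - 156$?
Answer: $-14783$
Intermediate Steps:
$c = -58$ ($c = 98 - 156 = -58$)
$-167 + 252 c = -167 + 252 \left(-58\right) = -167 - 14616 = -14783$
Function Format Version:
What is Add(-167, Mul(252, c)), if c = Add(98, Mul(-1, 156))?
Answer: -14783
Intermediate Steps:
c = -58 (c = Add(98, -156) = -58)
Add(-167, Mul(252, c)) = Add(-167, Mul(252, -58)) = Add(-167, -14616) = -14783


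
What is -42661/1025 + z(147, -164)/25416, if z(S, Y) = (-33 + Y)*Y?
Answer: -262789069/6512850 ≈ -40.349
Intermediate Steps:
z(S, Y) = Y*(-33 + Y)
-42661/1025 + z(147, -164)/25416 = -42661/1025 - 164*(-33 - 164)/25416 = -42661*1/1025 - 164*(-197)*(1/25416) = -42661/1025 + 32308*(1/25416) = -42661/1025 + 8077/6354 = -262789069/6512850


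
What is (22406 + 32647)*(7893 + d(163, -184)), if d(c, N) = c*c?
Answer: 1897236486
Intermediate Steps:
d(c, N) = c**2
(22406 + 32647)*(7893 + d(163, -184)) = (22406 + 32647)*(7893 + 163**2) = 55053*(7893 + 26569) = 55053*34462 = 1897236486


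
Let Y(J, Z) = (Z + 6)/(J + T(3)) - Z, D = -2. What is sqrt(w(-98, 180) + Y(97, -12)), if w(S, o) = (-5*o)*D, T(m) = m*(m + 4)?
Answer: sqrt(6307395)/59 ≈ 42.567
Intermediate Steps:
T(m) = m*(4 + m)
w(S, o) = 10*o (w(S, o) = -5*o*(-2) = 10*o)
Y(J, Z) = -Z + (6 + Z)/(21 + J) (Y(J, Z) = (Z + 6)/(J + 3*(4 + 3)) - Z = (6 + Z)/(J + 3*7) - Z = (6 + Z)/(J + 21) - Z = (6 + Z)/(21 + J) - Z = -Z + (6 + Z)/(21 + J))
sqrt(w(-98, 180) + Y(97, -12)) = sqrt(10*180 + (6 - 20*(-12) - 1*97*(-12))/(21 + 97)) = sqrt(1800 + (6 + 240 + 1164)/118) = sqrt(1800 + (1/118)*1410) = sqrt(1800 + 705/59) = sqrt(106905/59) = sqrt(6307395)/59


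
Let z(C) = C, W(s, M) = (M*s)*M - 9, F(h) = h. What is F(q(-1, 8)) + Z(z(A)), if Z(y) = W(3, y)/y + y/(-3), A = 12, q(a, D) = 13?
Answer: 177/4 ≈ 44.250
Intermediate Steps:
W(s, M) = -9 + s*M² (W(s, M) = s*M² - 9 = -9 + s*M²)
Z(y) = -y/3 + (-9 + 3*y²)/y (Z(y) = (-9 + 3*y²)/y + y/(-3) = (-9 + 3*y²)/y + y*(-⅓) = (-9 + 3*y²)/y - y/3 = -y/3 + (-9 + 3*y²)/y)
F(q(-1, 8)) + Z(z(A)) = 13 + (-9/12 + (8/3)*12) = 13 + (-9*1/12 + 32) = 13 + (-¾ + 32) = 13 + 125/4 = 177/4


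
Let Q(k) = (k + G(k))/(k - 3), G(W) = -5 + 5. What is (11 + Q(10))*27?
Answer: 2349/7 ≈ 335.57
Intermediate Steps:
G(W) = 0
Q(k) = k/(-3 + k) (Q(k) = (k + 0)/(k - 3) = k/(-3 + k))
(11 + Q(10))*27 = (11 + 10/(-3 + 10))*27 = (11 + 10/7)*27 = (87/7)*27 = 2349/7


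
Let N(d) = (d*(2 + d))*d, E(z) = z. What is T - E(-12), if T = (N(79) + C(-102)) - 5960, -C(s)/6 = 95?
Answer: 499003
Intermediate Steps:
C(s) = -570 (C(s) = -6*95 = -570)
N(d) = d²*(2 + d)
T = 498991 (T = (79²*(2 + 79) - 570) - 5960 = (6241*81 - 570) - 5960 = (505521 - 570) - 5960 = 504951 - 5960 = 498991)
T - E(-12) = 498991 - 1*(-12) = 498991 + 12 = 499003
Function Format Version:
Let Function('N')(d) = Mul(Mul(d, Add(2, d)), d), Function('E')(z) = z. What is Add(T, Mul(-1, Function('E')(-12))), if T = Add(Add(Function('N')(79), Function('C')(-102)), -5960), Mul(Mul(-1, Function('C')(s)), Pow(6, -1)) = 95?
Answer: 499003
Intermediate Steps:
Function('C')(s) = -570 (Function('C')(s) = Mul(-6, 95) = -570)
Function('N')(d) = Mul(Pow(d, 2), Add(2, d))
T = 498991 (T = Add(Add(Mul(Pow(79, 2), Add(2, 79)), -570), -5960) = Add(Add(Mul(6241, 81), -570), -5960) = Add(Add(505521, -570), -5960) = Add(504951, -5960) = 498991)
Add(T, Mul(-1, Function('E')(-12))) = Add(498991, Mul(-1, -12)) = Add(498991, 12) = 499003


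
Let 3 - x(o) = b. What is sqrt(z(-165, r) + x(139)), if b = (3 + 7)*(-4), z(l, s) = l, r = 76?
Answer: I*sqrt(122) ≈ 11.045*I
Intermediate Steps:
b = -40 (b = 10*(-4) = -40)
x(o) = 43 (x(o) = 3 - 1*(-40) = 3 + 40 = 43)
sqrt(z(-165, r) + x(139)) = sqrt(-165 + 43) = sqrt(-122) = I*sqrt(122)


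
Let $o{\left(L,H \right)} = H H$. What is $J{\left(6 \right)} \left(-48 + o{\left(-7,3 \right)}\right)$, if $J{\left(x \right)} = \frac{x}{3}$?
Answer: $-78$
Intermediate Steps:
$o{\left(L,H \right)} = H^{2}$
$J{\left(x \right)} = \frac{x}{3}$ ($J{\left(x \right)} = x \frac{1}{3} = \frac{x}{3}$)
$J{\left(6 \right)} \left(-48 + o{\left(-7,3 \right)}\right) = \frac{1}{3} \cdot 6 \left(-48 + 3^{2}\right) = 2 \left(-48 + 9\right) = 2 \left(-39\right) = -78$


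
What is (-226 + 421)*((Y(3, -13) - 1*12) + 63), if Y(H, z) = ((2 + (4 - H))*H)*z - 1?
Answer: -13065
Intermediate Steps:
Y(H, z) = -1 + H*z*(6 - H) (Y(H, z) = ((6 - H)*H)*z - 1 = (H*(6 - H))*z - 1 = H*z*(6 - H) - 1 = -1 + H*z*(6 - H))
(-226 + 421)*((Y(3, -13) - 1*12) + 63) = (-226 + 421)*(((-1 - 1*(-13)*3² + 6*3*(-13)) - 1*12) + 63) = 195*(((-1 - 1*(-13)*9 - 234) - 12) + 63) = 195*(((-1 + 117 - 234) - 12) + 63) = 195*((-118 - 12) + 63) = 195*(-130 + 63) = 195*(-67) = -13065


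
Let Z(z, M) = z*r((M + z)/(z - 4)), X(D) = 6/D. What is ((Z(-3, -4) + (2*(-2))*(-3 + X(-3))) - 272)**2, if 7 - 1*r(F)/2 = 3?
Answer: 76176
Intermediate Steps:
r(F) = 8 (r(F) = 14 - 2*3 = 14 - 6 = 8)
Z(z, M) = 8*z (Z(z, M) = z*8 = 8*z)
((Z(-3, -4) + (2*(-2))*(-3 + X(-3))) - 272)**2 = ((8*(-3) + (2*(-2))*(-3 + 6/(-3))) - 272)**2 = ((-24 - 4*(-3 + 6*(-1/3))) - 272)**2 = ((-24 - 4*(-3 - 2)) - 272)**2 = ((-24 - 4*(-5)) - 272)**2 = ((-24 + 20) - 272)**2 = (-4 - 272)**2 = (-276)**2 = 76176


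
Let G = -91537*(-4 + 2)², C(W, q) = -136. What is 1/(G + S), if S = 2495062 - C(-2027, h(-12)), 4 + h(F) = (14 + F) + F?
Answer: 1/2129050 ≈ 4.6969e-7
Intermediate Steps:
h(F) = 10 + 2*F (h(F) = -4 + ((14 + F) + F) = -4 + (14 + 2*F) = 10 + 2*F)
G = -366148 (G = -91537*(-2)² = -91537*4 = -366148)
S = 2495198 (S = 2495062 - 1*(-136) = 2495062 + 136 = 2495198)
1/(G + S) = 1/(-366148 + 2495198) = 1/2129050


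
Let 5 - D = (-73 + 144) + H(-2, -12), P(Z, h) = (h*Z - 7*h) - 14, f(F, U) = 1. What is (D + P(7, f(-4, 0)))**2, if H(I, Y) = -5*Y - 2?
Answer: 19044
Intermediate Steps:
H(I, Y) = -2 - 5*Y
P(Z, h) = -14 - 7*h + Z*h (P(Z, h) = (Z*h - 7*h) - 14 = (-7*h + Z*h) - 14 = -14 - 7*h + Z*h)
D = -124 (D = 5 - ((-73 + 144) + (-2 - 5*(-12))) = 5 - (71 + (-2 + 60)) = 5 - (71 + 58) = 5 - 1*129 = 5 - 129 = -124)
(D + P(7, f(-4, 0)))**2 = (-124 + (-14 - 7*1 + 7*1))**2 = (-124 + (-14 - 7 + 7))**2 = (-124 - 14)**2 = (-138)**2 = 19044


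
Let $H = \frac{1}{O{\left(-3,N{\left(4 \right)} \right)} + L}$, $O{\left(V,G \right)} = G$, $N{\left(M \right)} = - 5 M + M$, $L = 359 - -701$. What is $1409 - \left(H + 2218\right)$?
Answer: $- \frac{844597}{1044} \approx -809.0$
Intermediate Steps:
$L = 1060$ ($L = 359 + 701 = 1060$)
$N{\left(M \right)} = - 4 M$
$H = \frac{1}{1044}$ ($H = \frac{1}{\left(-4\right) 4 + 1060} = \frac{1}{-16 + 1060} = \frac{1}{1044} \approx 0.00095785$)
$1409 - \left(H + 2218\right) = 1409 - \left(\frac{1}{1044} + 2218\right) = 1409 - \frac{2315593}{1044} = - \frac{844597}{1044}$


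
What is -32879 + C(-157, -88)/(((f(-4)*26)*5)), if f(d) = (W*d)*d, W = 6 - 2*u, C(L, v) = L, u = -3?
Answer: -820659997/24960 ≈ -32879.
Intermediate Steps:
W = 12 (W = 6 - 2*(-3) = 6 + 6 = 12)
f(d) = 12*d² (f(d) = (12*d)*d = 12*d²)
-32879 + C(-157, -88)/(((f(-4)*26)*5)) = -32879 - 157/(((12*(-4)²)*26)*5) = -32879 - 157/(((12*16)*26)*5) = -32879 - 157/((192*26)*5) = -32879 - 157/(4992*5) = -32879 - 157/24960 = -820659997/24960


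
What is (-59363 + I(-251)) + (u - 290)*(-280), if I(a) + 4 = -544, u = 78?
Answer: -551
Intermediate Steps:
I(a) = -548 (I(a) = -4 - 544 = -548)
(-59363 + I(-251)) + (u - 290)*(-280) = (-59363 - 548) + (78 - 290)*(-280) = -59911 - 212*(-280) = -59911 + 59360 = -551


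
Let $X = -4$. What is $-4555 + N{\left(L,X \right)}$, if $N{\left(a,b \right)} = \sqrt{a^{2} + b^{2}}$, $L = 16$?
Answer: $-4555 + 4 \sqrt{17} \approx -4538.5$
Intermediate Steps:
$-4555 + N{\left(L,X \right)} = -4555 + \sqrt{16^{2} + \left(-4\right)^{2}} = -4555 + \sqrt{256 + 16} = -4555 + \sqrt{272} = -4555 + 4 \sqrt{17}$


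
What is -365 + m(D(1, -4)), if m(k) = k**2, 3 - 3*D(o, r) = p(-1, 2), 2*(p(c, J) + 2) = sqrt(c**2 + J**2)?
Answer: -365 + (10 - sqrt(5))**2/36 ≈ -363.33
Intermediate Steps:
p(c, J) = -2 + sqrt(J**2 + c**2)/2 (p(c, J) = -2 + sqrt(c**2 + J**2)/2 = -2 + sqrt(J**2 + c**2)/2)
D(o, r) = 5/3 - sqrt(5)/6 (D(o, r) = 1 - (-2 + sqrt(2**2 + (-1)**2)/2)/3 = 1 - (-2 + sqrt(4 + 1)/2)/3 = 1 - (-2 + sqrt(5)/2)/3 = 1 + (2/3 - sqrt(5)/6) = 5/3 - sqrt(5)/6)
-365 + m(D(1, -4)) = -365 + (5/3 - sqrt(5)/6)**2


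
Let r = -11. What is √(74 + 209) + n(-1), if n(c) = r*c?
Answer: 11 + √283 ≈ 27.823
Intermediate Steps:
n(c) = -11*c
√(74 + 209) + n(-1) = √(74 + 209) - 11*(-1) = √283 + 11 = 11 + √283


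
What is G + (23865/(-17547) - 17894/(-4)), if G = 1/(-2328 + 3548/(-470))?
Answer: 7178336326098/1605123523 ≈ 4472.1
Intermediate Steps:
G = -235/548854 (G = 1/(-2328 + 3548*(-1/470)) = 1/(-2328 - 1774/235) = 1/(-548854/235) = -235/548854 ≈ -0.00042816)
G + (23865/(-17547) - 17894/(-4)) = -235/548854 + (23865/(-17547) - 17894/(-4)) = -235/548854 + (23865*(-1/17547) - 17894*(-¼)) = -235/548854 + (-7955/5849 + 8947/2) = -235/548854 + 52315093/11698 = 7178336326098/1605123523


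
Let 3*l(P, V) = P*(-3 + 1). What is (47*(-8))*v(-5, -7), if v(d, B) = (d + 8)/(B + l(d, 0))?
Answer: 3384/11 ≈ 307.64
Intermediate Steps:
l(P, V) = -2*P/3 (l(P, V) = (P*(-3 + 1))/3 = (P*(-2))/3 = (-2*P)/3 = -2*P/3)
v(d, B) = (8 + d)/(B - 2*d/3) (v(d, B) = (d + 8)/(B - 2*d/3) = (8 + d)/(B - 2*d/3))
(47*(-8))*v(-5, -7) = (47*(-8))*(3*(8 - 5)/(-2*(-5) + 3*(-7))) = -1128*3/(10 - 21) = -1128*3/(-11) = -1128*(-1)*3/11 = -376*(-9/11) = 3384/11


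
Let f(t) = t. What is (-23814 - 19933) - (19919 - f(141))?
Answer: -63525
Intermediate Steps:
(-23814 - 19933) - (19919 - f(141)) = (-23814 - 19933) - (19919 - 1*141) = -43747 - (19919 - 141) = -43747 - 1*19778 = -43747 - 19778 = -63525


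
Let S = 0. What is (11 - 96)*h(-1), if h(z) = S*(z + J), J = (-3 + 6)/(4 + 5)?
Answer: 0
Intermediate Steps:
J = ⅓ (J = 3/9 = 3*(⅑) = ⅓ ≈ 0.33333)
h(z) = 0 (h(z) = 0*(z + ⅓) = 0*(⅓ + z) = 0)
(11 - 96)*h(-1) = (11 - 96)*0 = -85*0 = 0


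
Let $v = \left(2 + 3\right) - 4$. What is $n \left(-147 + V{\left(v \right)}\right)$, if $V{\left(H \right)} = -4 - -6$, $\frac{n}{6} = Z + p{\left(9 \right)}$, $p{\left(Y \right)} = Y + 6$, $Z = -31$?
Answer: $13920$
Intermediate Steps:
$v = 1$ ($v = 5 - 4 = 1$)
$p{\left(Y \right)} = 6 + Y$
$n = -96$ ($n = 6 \left(-31 + \left(6 + 9\right)\right) = 6 \left(-31 + 15\right) = 6 \left(-16\right) = -96$)
$V{\left(H \right)} = 2$ ($V{\left(H \right)} = -4 + 6 = 2$)
$n \left(-147 + V{\left(v \right)}\right) = - 96 \left(-147 + 2\right) = \left(-96\right) \left(-145\right) = 13920$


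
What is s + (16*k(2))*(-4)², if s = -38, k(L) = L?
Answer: 474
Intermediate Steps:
s + (16*k(2))*(-4)² = -38 + (16*2)*(-4)² = -38 + 32*16 = -38 + 512 = 474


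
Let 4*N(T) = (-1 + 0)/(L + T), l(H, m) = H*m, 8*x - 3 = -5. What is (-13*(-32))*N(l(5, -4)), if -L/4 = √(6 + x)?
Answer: 520/77 - 52*√23/77 ≈ 3.5145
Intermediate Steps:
x = -¼ (x = 3/8 + (⅛)*(-5) = 3/8 - 5/8 = -¼ ≈ -0.25000)
L = -2*√23 (L = -4*√(6 - ¼) = -2*√23 ≈ -9.5917)
N(T) = -1/(4*(T - 2*√23)) (N(T) = ((-1 + 0)/(-2*√23 + T))/4 = (-1/(T - 2*√23))/4 = -1/(4*(T - 2*√23)))
(-13*(-32))*N(l(5, -4)) = (-13*(-32))*(-1/(-8*√23 + 4*(5*(-4)))) = 416*(-1/(-8*√23 + 4*(-20))) = 416*(-1/(-8*√23 - 80)) = 416*(-1/(-80 - 8*√23)) = -416/(-80 - 8*√23)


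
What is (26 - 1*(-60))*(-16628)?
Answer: -1430008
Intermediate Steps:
(26 - 1*(-60))*(-16628) = (26 + 60)*(-16628) = 86*(-16628) = -1430008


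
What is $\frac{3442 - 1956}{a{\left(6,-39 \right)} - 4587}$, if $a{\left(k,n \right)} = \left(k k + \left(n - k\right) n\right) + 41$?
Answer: $- \frac{1486}{2755} \approx -0.53938$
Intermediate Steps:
$a{\left(k,n \right)} = 41 + k^{2} + n \left(n - k\right)$ ($a{\left(k,n \right)} = \left(k^{2} + n \left(n - k\right)\right) + 41 = 41 + k^{2} + n \left(n - k\right)$)
$\frac{3442 - 1956}{a{\left(6,-39 \right)} - 4587} = \frac{3442 - 1956}{\left(41 + 6^{2} + \left(-39\right)^{2} - 6 \left(-39\right)\right) - 4587} = \frac{1486}{\left(41 + 36 + 1521 + 234\right) - 4587} = \frac{1486}{1832 - 4587} = \frac{1486}{-2755} = 1486 \left(- \frac{1}{2755}\right) = - \frac{1486}{2755}$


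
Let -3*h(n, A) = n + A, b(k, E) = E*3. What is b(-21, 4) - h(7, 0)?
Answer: 43/3 ≈ 14.333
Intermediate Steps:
b(k, E) = 3*E
h(n, A) = -A/3 - n/3 (h(n, A) = -(n + A)/3 = -(A + n)/3 = -A/3 - n/3)
b(-21, 4) - h(7, 0) = 3*4 - (-1/3*0 - 1/3*7) = 12 - (0 - 7/3) = 12 - 1*(-7/3) = 12 + 7/3 = 43/3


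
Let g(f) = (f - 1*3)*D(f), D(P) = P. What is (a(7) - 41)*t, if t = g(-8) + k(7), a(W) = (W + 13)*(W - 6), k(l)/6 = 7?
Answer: -2730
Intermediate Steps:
k(l) = 42 (k(l) = 6*7 = 42)
a(W) = (-6 + W)*(13 + W) (a(W) = (13 + W)*(-6 + W) = (-6 + W)*(13 + W))
g(f) = f*(-3 + f) (g(f) = (f - 1*3)*f = (f - 3)*f = (-3 + f)*f = f*(-3 + f))
t = 130 (t = -8*(-3 - 8) + 42 = -8*(-11) + 42 = 88 + 42 = 130)
(a(7) - 41)*t = ((-78 + 7**2 + 7*7) - 41)*130 = ((-78 + 49 + 49) - 41)*130 = (20 - 41)*130 = -21*130 = -2730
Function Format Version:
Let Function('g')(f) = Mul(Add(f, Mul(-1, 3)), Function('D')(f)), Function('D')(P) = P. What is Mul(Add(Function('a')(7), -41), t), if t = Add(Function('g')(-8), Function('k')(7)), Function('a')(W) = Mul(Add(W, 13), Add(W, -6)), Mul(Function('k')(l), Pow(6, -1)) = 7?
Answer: -2730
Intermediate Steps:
Function('k')(l) = 42 (Function('k')(l) = Mul(6, 7) = 42)
Function('a')(W) = Mul(Add(-6, W), Add(13, W)) (Function('a')(W) = Mul(Add(13, W), Add(-6, W)) = Mul(Add(-6, W), Add(13, W)))
Function('g')(f) = Mul(f, Add(-3, f)) (Function('g')(f) = Mul(Add(f, Mul(-1, 3)), f) = Mul(Add(f, -3), f) = Mul(Add(-3, f), f) = Mul(f, Add(-3, f)))
t = 130 (t = Add(Mul(-8, Add(-3, -8)), 42) = Add(Mul(-8, -11), 42) = Add(88, 42) = 130)
Mul(Add(Function('a')(7), -41), t) = Mul(Add(Add(-78, Pow(7, 2), Mul(7, 7)), -41), 130) = Mul(Add(Add(-78, 49, 49), -41), 130) = Mul(Add(20, -41), 130) = Mul(-21, 130) = -2730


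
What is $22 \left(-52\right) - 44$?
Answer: $-1188$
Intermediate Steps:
$22 \left(-52\right) - 44 = -1144 - 44 = -1188$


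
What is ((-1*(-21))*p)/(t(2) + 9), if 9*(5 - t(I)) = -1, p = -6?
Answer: -1134/127 ≈ -8.9291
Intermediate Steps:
t(I) = 46/9 (t(I) = 5 - 1/9*(-1) = 5 + 1/9 = 46/9)
((-1*(-21))*p)/(t(2) + 9) = (-1*(-21)*(-6))/(46/9 + 9) = (21*(-6))/(127/9) = -126*9/127 = -1134/127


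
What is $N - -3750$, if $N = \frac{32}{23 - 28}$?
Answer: $\frac{18718}{5} \approx 3743.6$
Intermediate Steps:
$N = - \frac{32}{5}$ ($N = \frac{32}{-5} = 32 \left(- \frac{1}{5}\right) = - \frac{32}{5} \approx -6.4$)
$N - -3750 = - \frac{32}{5} - -3750 = - \frac{32}{5} + 3750 = \frac{18718}{5}$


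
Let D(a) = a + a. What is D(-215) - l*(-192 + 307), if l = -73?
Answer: 7965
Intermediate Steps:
D(a) = 2*a
D(-215) - l*(-192 + 307) = 2*(-215) - (-73)*(-192 + 307) = -430 - (-73)*115 = -430 - 1*(-8395) = -430 + 8395 = 7965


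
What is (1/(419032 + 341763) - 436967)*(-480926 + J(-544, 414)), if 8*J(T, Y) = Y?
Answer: 159862945895156927/760795 ≈ 2.1013e+11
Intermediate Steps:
J(T, Y) = Y/8
(1/(419032 + 341763) - 436967)*(-480926 + J(-544, 414)) = (1/(419032 + 341763) - 436967)*(-480926 + (⅛)*414) = (1/760795 - 436967)*(-480926 + 207/4) = (1/760795 - 436967)*(-1923497/4) = -332442308764/760795*(-1923497/4) = 159862945895156927/760795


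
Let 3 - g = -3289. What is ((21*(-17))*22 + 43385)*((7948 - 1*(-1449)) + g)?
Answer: 450852859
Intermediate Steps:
g = 3292 (g = 3 - 1*(-3289) = 3 + 3289 = 3292)
((21*(-17))*22 + 43385)*((7948 - 1*(-1449)) + g) = ((21*(-17))*22 + 43385)*((7948 - 1*(-1449)) + 3292) = (-357*22 + 43385)*((7948 + 1449) + 3292) = (-7854 + 43385)*(9397 + 3292) = 35531*12689 = 450852859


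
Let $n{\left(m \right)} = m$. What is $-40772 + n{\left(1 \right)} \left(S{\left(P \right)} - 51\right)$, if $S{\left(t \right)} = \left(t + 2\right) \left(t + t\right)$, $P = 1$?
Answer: $-40817$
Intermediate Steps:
$S{\left(t \right)} = 2 t \left(2 + t\right)$ ($S{\left(t \right)} = \left(2 + t\right) 2 t = 2 t \left(2 + t\right)$)
$-40772 + n{\left(1 \right)} \left(S{\left(P \right)} - 51\right) = -40772 + 1 \left(2 \cdot 1 \left(2 + 1\right) - 51\right) = -40772 + 1 \left(2 \cdot 1 \cdot 3 - 51\right) = -40772 + 1 \left(6 - 51\right) = -40772 + 1 \left(-45\right) = -40772 - 45 = -40817$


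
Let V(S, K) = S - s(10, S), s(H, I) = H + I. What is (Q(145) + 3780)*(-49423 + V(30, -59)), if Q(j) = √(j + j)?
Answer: -186856740 - 49433*√290 ≈ -1.8770e+8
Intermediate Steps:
Q(j) = √2*√j (Q(j) = √(2*j) = √2*√j)
V(S, K) = -10 (V(S, K) = S - (10 + S) = S + (-10 - S) = -10)
(Q(145) + 3780)*(-49423 + V(30, -59)) = (√2*√145 + 3780)*(-49423 - 10) = (√290 + 3780)*(-49433) = (3780 + √290)*(-49433) = -186856740 - 49433*√290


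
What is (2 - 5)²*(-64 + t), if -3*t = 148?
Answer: -1020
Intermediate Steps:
t = -148/3 (t = -⅓*148 = -148/3 ≈ -49.333)
(2 - 5)²*(-64 + t) = (2 - 5)²*(-64 - 148/3) = (-3)²*(-340/3) = 9*(-340/3) = -1020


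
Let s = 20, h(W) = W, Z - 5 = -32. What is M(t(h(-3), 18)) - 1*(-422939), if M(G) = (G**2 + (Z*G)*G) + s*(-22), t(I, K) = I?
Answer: 422265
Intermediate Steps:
Z = -27 (Z = 5 - 32 = -27)
M(G) = -440 - 26*G**2 (M(G) = (G**2 + (-27*G)*G) + 20*(-22) = (G**2 - 27*G**2) - 440 = -26*G**2 - 440 = -440 - 26*G**2)
M(t(h(-3), 18)) - 1*(-422939) = (-440 - 26*(-3)**2) - 1*(-422939) = (-440 - 26*9) + 422939 = (-440 - 234) + 422939 = -674 + 422939 = 422265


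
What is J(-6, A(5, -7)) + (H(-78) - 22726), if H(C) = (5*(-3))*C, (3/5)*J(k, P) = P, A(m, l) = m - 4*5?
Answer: -21581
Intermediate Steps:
A(m, l) = -20 + m (A(m, l) = m - 20 = -20 + m)
J(k, P) = 5*P/3
H(C) = -15*C
J(-6, A(5, -7)) + (H(-78) - 22726) = 5*(-20 + 5)/3 + (-15*(-78) - 22726) = (5/3)*(-15) + (1170 - 22726) = -25 - 21556 = -21581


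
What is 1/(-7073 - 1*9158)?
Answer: -1/16231 ≈ -6.1610e-5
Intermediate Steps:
1/(-7073 - 1*9158) = 1/(-7073 - 9158) = 1/(-16231) = -1/16231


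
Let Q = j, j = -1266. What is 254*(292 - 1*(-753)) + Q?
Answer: 264164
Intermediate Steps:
Q = -1266
254*(292 - 1*(-753)) + Q = 254*(292 - 1*(-753)) - 1266 = 254*(292 + 753) - 1266 = 254*1045 - 1266 = 265430 - 1266 = 264164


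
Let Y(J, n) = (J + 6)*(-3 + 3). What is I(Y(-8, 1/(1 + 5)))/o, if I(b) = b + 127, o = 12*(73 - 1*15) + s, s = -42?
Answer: 127/654 ≈ 0.19419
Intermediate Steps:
Y(J, n) = 0 (Y(J, n) = (6 + J)*0 = 0)
o = 654 (o = 12*(73 - 1*15) - 42 = 12*(73 - 15) - 42 = 12*58 - 42 = 696 - 42 = 654)
I(b) = 127 + b
I(Y(-8, 1/(1 + 5)))/o = (127 + 0)/654 = 127*(1/654) = 127/654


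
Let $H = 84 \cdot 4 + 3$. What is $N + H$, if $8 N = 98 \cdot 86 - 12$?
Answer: $1391$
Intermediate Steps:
$H = 339$ ($H = 336 + 3 = 339$)
$N = 1052$ ($N = \frac{98 \cdot 86 - 12}{8} = \frac{8428 - 12}{8} = \frac{1}{8} \cdot 8416 = 1052$)
$N + H = 1052 + 339 = 1391$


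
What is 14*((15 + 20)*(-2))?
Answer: -980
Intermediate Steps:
14*((15 + 20)*(-2)) = 14*(35*(-2)) = 14*(-70) = -980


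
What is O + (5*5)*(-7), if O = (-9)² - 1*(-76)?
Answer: -18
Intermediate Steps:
O = 157 (O = 81 + 76 = 157)
O + (5*5)*(-7) = 157 + (5*5)*(-7) = 157 + 25*(-7) = 157 - 175 = -18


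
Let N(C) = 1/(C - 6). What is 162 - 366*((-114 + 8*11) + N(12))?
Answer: 9617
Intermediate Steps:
N(C) = 1/(-6 + C)
162 - 366*((-114 + 8*11) + N(12)) = 162 - 366*((-114 + 8*11) + 1/(-6 + 12)) = 162 - 366*((-114 + 88) + 1/6) = 162 - 366*(-26 + ⅙) = 162 - 366*(-155/6) = 162 + 9455 = 9617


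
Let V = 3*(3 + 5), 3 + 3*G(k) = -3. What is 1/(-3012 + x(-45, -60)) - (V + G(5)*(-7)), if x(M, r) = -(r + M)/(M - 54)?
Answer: -3778411/99431 ≈ -38.000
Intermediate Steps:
x(M, r) = -(M + r)/(-54 + M)
G(k) = -2 (G(k) = -1 + (1/3)*(-3) = -1 - 1 = -2)
V = 24 (V = 3*8 = 24)
1/(-3012 + x(-45, -60)) - (V + G(5)*(-7)) = 1/(-3012 + (-1*(-45) - 1*(-60))/(-54 - 45)) - (24 - 2*(-7)) = 1/(-3012 + (45 + 60)/(-99)) - (24 + 14) = 1/(-3012 - 1/99*105) - 1*38 = 1/(-3012 - 35/33) - 38 = 1/(-99431/33) - 38 = -33/99431 - 38 = -3778411/99431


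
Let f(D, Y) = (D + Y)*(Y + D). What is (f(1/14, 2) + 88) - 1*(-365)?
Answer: 89629/196 ≈ 457.29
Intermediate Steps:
f(D, Y) = (D + Y)² (f(D, Y) = (D + Y)*(D + Y) = (D + Y)²)
(f(1/14, 2) + 88) - 1*(-365) = ((1/14 + 2)² + 88) - 1*(-365) = ((1/14 + 2)² + 88) + 365 = ((29/14)² + 88) + 365 = (841/196 + 88) + 365 = 18089/196 + 365 = 89629/196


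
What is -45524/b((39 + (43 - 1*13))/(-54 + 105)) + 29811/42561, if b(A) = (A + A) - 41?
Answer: 3661967261/3078579 ≈ 1189.5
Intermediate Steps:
b(A) = -41 + 2*A (b(A) = 2*A - 41 = -41 + 2*A)
-45524/b((39 + (43 - 1*13))/(-54 + 105)) + 29811/42561 = -45524/(-41 + 2*((39 + (43 - 1*13))/(-54 + 105))) + 29811/42561 = -45524/(-41 + 2*((39 + (43 - 13))/51)) + 29811*(1/42561) = -45524/(-41 + 2*((39 + 30)*(1/51))) + 9937/14187 = -45524/(-41 + 2*(69*(1/51))) + 9937/14187 = -45524/(-41 + 2*(23/17)) + 9937/14187 = -45524/(-41 + 46/17) + 9937/14187 = -45524/(-651/17) + 9937/14187 = -45524*(-17/651) + 9937/14187 = 773908/651 + 9937/14187 = 3661967261/3078579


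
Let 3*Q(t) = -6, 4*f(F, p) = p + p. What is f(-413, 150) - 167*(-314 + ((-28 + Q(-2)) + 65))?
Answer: 46668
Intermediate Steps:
f(F, p) = p/2 (f(F, p) = (p + p)/4 = (2*p)/4 = p/2)
Q(t) = -2 (Q(t) = (1/3)*(-6) = -2)
f(-413, 150) - 167*(-314 + ((-28 + Q(-2)) + 65)) = (1/2)*150 - 167*(-314 + ((-28 - 2) + 65)) = 75 - 167*(-314 + (-30 + 65)) = 75 - 167*(-314 + 35) = 75 - 167*(-279) = 75 - 1*(-46593) = 75 + 46593 = 46668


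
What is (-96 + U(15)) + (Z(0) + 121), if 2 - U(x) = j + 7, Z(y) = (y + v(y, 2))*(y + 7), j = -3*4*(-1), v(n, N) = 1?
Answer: 15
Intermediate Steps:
j = 12 (j = -12*(-1) = 12)
Z(y) = (1 + y)*(7 + y) (Z(y) = (y + 1)*(y + 7) = (1 + y)*(7 + y))
U(x) = -17 (U(x) = 2 - (12 + 7) = 2 - 1*19 = 2 - 19 = -17)
(-96 + U(15)) + (Z(0) + 121) = (-96 - 17) + ((7 + 0² + 8*0) + 121) = -113 + ((7 + 0 + 0) + 121) = -113 + (7 + 121) = -113 + 128 = 15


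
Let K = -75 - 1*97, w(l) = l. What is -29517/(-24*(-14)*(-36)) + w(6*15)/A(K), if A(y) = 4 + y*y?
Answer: 72869803/29824704 ≈ 2.4433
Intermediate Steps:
K = -172 (K = -75 - 97 = -172)
A(y) = 4 + y²
-29517/(-24*(-14)*(-36)) + w(6*15)/A(K) = -29517/(-24*(-14)*(-36)) + (6*15)/(4 + (-172)²) = -29517/(336*(-36)) + 90/(4 + 29584) = -29517/(-12096) + 90/29588 = -29517*(-1/12096) + 90*(1/29588) = 9839/4032 + 45/14794 = 72869803/29824704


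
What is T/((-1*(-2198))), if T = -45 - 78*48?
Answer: -3789/2198 ≈ -1.7238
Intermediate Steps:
T = -3789 (T = -45 - 3744 = -3789)
T/((-1*(-2198))) = -3789/((-1*(-2198))) = -3789/2198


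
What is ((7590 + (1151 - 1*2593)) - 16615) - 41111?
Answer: -51578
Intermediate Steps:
((7590 + (1151 - 1*2593)) - 16615) - 41111 = ((7590 + (1151 - 2593)) - 16615) - 41111 = ((7590 - 1442) - 16615) - 41111 = (6148 - 16615) - 41111 = -10467 - 41111 = -51578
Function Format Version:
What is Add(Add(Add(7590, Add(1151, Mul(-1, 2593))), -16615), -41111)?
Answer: -51578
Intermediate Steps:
Add(Add(Add(7590, Add(1151, Mul(-1, 2593))), -16615), -41111) = Add(Add(Add(7590, Add(1151, -2593)), -16615), -41111) = Add(Add(Add(7590, -1442), -16615), -41111) = Add(Add(6148, -16615), -41111) = Add(-10467, -41111) = -51578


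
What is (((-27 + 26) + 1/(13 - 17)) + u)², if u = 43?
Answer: 27889/16 ≈ 1743.1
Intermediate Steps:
(((-27 + 26) + 1/(13 - 17)) + u)² = (((-27 + 26) + 1/(13 - 17)) + 43)² = ((-1 + 1/(-4)) + 43)² = ((-1 - ¼) + 43)² = (-5/4 + 43)² = (167/4)² = 27889/16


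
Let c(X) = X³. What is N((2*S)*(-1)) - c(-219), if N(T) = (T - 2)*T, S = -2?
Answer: 10503467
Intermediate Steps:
N(T) = T*(-2 + T) (N(T) = (-2 + T)*T = T*(-2 + T))
N((2*S)*(-1)) - c(-219) = ((2*(-2))*(-1))*(-2 + (2*(-2))*(-1)) - 1*(-219)³ = (-4*(-1))*(-2 - 4*(-1)) - 1*(-10503459) = 4*(-2 + 4) + 10503459 = 4*2 + 10503459 = 8 + 10503459 = 10503467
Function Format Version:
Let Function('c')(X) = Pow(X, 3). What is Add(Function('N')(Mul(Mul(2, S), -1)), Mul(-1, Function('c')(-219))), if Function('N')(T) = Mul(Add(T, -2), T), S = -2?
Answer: 10503467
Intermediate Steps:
Function('N')(T) = Mul(T, Add(-2, T)) (Function('N')(T) = Mul(Add(-2, T), T) = Mul(T, Add(-2, T)))
Add(Function('N')(Mul(Mul(2, S), -1)), Mul(-1, Function('c')(-219))) = Add(Mul(Mul(Mul(2, -2), -1), Add(-2, Mul(Mul(2, -2), -1))), Mul(-1, Pow(-219, 3))) = Add(Mul(Mul(-4, -1), Add(-2, Mul(-4, -1))), Mul(-1, -10503459)) = Add(Mul(4, Add(-2, 4)), 10503459) = Add(Mul(4, 2), 10503459) = Add(8, 10503459) = 10503467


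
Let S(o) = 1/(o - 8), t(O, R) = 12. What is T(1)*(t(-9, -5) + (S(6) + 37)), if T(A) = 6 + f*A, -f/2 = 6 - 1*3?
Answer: 0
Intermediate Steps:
f = -6 (f = -2*(6 - 1*3) = -2*(6 - 3) = -2*3 = -6)
S(o) = 1/(-8 + o)
T(A) = 6 - 6*A
T(1)*(t(-9, -5) + (S(6) + 37)) = (6 - 6*1)*(12 + (1/(-8 + 6) + 37)) = (6 - 6)*(12 + (1/(-2) + 37)) = 0*(12 + (-1/2 + 37)) = 0*(12 + 73/2) = 0*(97/2) = 0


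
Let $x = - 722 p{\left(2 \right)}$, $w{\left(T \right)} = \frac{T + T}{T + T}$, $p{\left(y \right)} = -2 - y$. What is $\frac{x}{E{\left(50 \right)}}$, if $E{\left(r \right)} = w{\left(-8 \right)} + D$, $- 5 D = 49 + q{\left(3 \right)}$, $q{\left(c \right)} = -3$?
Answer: $- \frac{14440}{41} \approx -352.2$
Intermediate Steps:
$w{\left(T \right)} = 1$ ($w{\left(T \right)} = \frac{2 T}{2 T} = 2 T \frac{1}{2 T} = 1$)
$D = - \frac{46}{5}$ ($D = - \frac{49 - 3}{5} = \left(- \frac{1}{5}\right) 46 = - \frac{46}{5} \approx -9.2$)
$E{\left(r \right)} = - \frac{41}{5}$ ($E{\left(r \right)} = 1 - \frac{46}{5} = - \frac{41}{5}$)
$x = 2888$ ($x = - 722 \left(-2 - 2\right) = \left(-722\right) \left(-4\right) = 2888$)
$\frac{x}{E{\left(50 \right)}} = \frac{2888}{- \frac{41}{5}} = 2888 \left(- \frac{5}{41}\right) = - \frac{14440}{41}$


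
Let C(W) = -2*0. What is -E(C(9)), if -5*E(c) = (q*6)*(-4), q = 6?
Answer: -144/5 ≈ -28.800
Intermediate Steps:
C(W) = 0
E(c) = 144/5 (E(c) = -6*6*(-4)/5 = -36*(-4)/5 = -1/5*(-144) = 144/5)
-E(C(9)) = -1*144/5 = -144/5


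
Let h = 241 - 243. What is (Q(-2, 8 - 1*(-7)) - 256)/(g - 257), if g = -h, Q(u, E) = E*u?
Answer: 286/255 ≈ 1.1216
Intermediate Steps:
h = -2
g = 2 (g = -1*(-2) = 2)
(Q(-2, 8 - 1*(-7)) - 256)/(g - 257) = ((8 - 1*(-7))*(-2) - 256)/(2 - 257) = ((8 + 7)*(-2) - 256)/(-255) = (15*(-2) - 256)*(-1/255) = (-30 - 256)*(-1/255) = -286*(-1/255) = 286/255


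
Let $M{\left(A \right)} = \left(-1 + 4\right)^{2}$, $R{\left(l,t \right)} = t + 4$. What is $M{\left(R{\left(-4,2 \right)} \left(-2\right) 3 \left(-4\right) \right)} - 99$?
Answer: $-90$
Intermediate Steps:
$R{\left(l,t \right)} = 4 + t$
$M{\left(A \right)} = 9$ ($M{\left(A \right)} = 3^{2} = 9$)
$M{\left(R{\left(-4,2 \right)} \left(-2\right) 3 \left(-4\right) \right)} - 99 = 9 - 99 = -90$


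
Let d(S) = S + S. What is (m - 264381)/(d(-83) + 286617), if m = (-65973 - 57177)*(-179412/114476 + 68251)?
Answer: -240547904365239/8197941169 ≈ -29342.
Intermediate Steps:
d(S) = 2*S
m = -240540338045400/28619 (m = -123150*(-179412*1/114476 + 68251) = -123150*(-44853/28619 + 68251) = -123150*1953230516/28619 = -240540338045400/28619 ≈ -8.4049e+9)
(m - 264381)/(d(-83) + 286617) = (-240540338045400/28619 - 264381)/(2*(-83) + 286617) = -240547904365239/(28619*(-166 + 286617)) = -240547904365239/28619/286451 = -240547904365239/28619*1/286451 = -240547904365239/8197941169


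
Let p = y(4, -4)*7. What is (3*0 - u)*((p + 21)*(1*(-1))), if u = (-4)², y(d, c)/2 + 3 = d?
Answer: 560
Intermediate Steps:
y(d, c) = -6 + 2*d
u = 16
p = 14 (p = (-6 + 2*4)*7 = (-6 + 8)*7 = 2*7 = 14)
(3*0 - u)*((p + 21)*(1*(-1))) = (3*0 - 1*16)*((14 + 21)*(1*(-1))) = (0 - 16)*(35*(-1)) = -16*(-35) = 560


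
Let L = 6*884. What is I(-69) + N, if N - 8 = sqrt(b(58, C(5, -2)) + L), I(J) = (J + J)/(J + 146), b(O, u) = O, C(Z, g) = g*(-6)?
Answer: 478/77 + sqrt(5362) ≈ 79.433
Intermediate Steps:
C(Z, g) = -6*g
I(J) = 2*J/(146 + J) (I(J) = (2*J)/(146 + J) = 2*J/(146 + J))
L = 5304
N = 8 + sqrt(5362) (N = 8 + sqrt(58 + 5304) = 8 + sqrt(5362) ≈ 81.226)
I(-69) + N = 2*(-69)/(146 - 69) + (8 + sqrt(5362)) = 2*(-69)/77 + (8 + sqrt(5362)) = 2*(-69)*(1/77) + (8 + sqrt(5362)) = -138/77 + (8 + sqrt(5362)) = 478/77 + sqrt(5362)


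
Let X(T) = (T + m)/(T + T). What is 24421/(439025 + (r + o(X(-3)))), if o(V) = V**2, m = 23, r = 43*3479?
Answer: 219789/5297698 ≈ 0.041488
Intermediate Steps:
r = 149597
X(T) = (23 + T)/(2*T) (X(T) = (T + 23)/(T + T) = (23 + T)/((2*T)) = (23 + T)*(1/(2*T)) = (23 + T)/(2*T))
24421/(439025 + (r + o(X(-3)))) = 24421/(439025 + (149597 + ((1/2)*(23 - 3)/(-3))**2)) = 24421/(439025 + (149597 + ((1/2)*(-1/3)*20)**2)) = 24421/(439025 + (149597 + (-10/3)**2)) = 24421/(439025 + (149597 + 100/9)) = 24421/(439025 + 1346473/9) = 24421/(5297698/9) = 24421*(9/5297698) = 219789/5297698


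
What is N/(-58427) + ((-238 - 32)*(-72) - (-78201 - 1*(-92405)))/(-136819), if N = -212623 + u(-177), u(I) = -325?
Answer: 28829408640/7993923713 ≈ 3.6064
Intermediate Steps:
N = -212948 (N = -212623 - 325 = -212948)
N/(-58427) + ((-238 - 32)*(-72) - (-78201 - 1*(-92405)))/(-136819) = -212948/(-58427) + ((-238 - 32)*(-72) - (-78201 - 1*(-92405)))/(-136819) = -212948*(-1/58427) + (-270*(-72) - (-78201 + 92405))*(-1/136819) = 212948/58427 + (19440 - 1*14204)*(-1/136819) = 212948/58427 + (19440 - 14204)*(-1/136819) = 212948/58427 + 5236*(-1/136819) = 212948/58427 - 5236/136819 = 28829408640/7993923713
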